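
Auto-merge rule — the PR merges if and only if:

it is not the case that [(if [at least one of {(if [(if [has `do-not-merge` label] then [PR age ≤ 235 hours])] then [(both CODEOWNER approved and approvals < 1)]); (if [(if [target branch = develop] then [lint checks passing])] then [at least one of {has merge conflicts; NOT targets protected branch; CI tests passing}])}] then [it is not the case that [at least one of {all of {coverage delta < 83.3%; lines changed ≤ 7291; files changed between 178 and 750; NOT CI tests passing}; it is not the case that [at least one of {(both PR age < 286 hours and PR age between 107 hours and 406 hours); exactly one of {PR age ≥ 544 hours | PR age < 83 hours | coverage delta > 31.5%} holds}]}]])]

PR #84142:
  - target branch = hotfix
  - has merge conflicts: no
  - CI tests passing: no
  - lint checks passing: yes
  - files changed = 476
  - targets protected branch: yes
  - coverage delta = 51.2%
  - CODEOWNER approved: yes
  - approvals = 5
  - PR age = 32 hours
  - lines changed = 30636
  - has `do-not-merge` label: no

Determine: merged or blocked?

Atomic conditions:
  has `do-not-merge` label: no → false
  PR age ≤ 235 hours: 32 ≤ 235 is true
  CODEOWNER approved: yes → true
  approvals < 1: 5 < 1 is false
  target branch = develop: hotfix == develop is false
  lint checks passing: yes → true
  has merge conflicts: no → false
  NOT targets protected branch: yes → false
  CI tests passing: no → false
  coverage delta < 83.3%: 51.2 < 83.3 is true
  lines changed ≤ 7291: 30636 ≤ 7291 is false
  files changed between 178 and 750: 476 in [178, 750] is true
  NOT CI tests passing: no → true
  PR age < 286 hours: 32 < 286 is true
  PR age between 107 hours and 406 hours: 32 in [107, 406] is false
  PR age ≥ 544 hours: 32 ≥ 544 is false
  PR age < 83 hours: 32 < 83 is true
  coverage delta > 31.5%: 51.2 > 31.5 is true
Combine:
[1.1.1.1] false → true (antecedent false ⇒ implication holds) = true
[1.1.1.2] true AND false = false
[1.1.1] true → false = false
[1.1.2.1] false → true (antecedent false ⇒ implication holds) = true
[1.1.2.2] false OR false OR false = false
[1.1.2] true → false = false
[1.1] false OR false = false
[1.2.1.1] true AND false AND true AND true = false
[1.2.1.2.1.1] true AND false = false
[1.2.1.2.1.2] exactly-one(false, true, true) = false
[1.2.1.2.1] false OR false = false
[1.2.1.2] NOT false = true
[1.2.1] false OR true = true
[1.2] NOT true = false
[1] false → false (antecedent false ⇒ implication holds) = true
[root] NOT true = false
Overall: false → blocked

Blocked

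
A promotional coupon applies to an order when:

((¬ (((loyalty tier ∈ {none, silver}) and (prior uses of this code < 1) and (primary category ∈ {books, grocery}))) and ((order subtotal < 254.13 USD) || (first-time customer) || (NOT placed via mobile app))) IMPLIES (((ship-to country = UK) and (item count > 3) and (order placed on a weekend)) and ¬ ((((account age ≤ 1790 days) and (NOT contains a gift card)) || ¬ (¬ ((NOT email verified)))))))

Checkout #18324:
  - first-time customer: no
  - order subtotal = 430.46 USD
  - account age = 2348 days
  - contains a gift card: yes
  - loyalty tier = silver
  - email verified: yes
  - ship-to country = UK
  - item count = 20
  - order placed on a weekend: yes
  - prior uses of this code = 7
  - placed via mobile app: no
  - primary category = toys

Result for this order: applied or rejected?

Atomic conditions:
  loyalty tier ∈ {none, silver}: silver is in the set → true
  prior uses of this code < 1: 7 < 1 is false
  primary category ∈ {books, grocery}: toys is not in the set → false
  order subtotal < 254.13 USD: 430.46 < 254.13 is false
  first-time customer: no → false
  NOT placed via mobile app: no → true
  ship-to country = UK: UK == UK is true
  item count > 3: 20 > 3 is true
  order placed on a weekend: yes → true
  account age ≤ 1790 days: 2348 ≤ 1790 is false
  NOT contains a gift card: yes → false
  NOT email verified: yes → false
Combine:
[1.1.1] true AND false AND false = false
[1.1] NOT false = true
[1.2] false OR false OR true = true
[1] true AND true = true
[2.1] true AND true AND true = true
[2.2.1.1] false AND false = false
[2.2.1.2.1] NOT false = true
[2.2.1.2] NOT true = false
[2.2.1] false OR false = false
[2.2] NOT false = true
[2] true AND true = true
[root] true → true = true
Overall: true → applied

Applied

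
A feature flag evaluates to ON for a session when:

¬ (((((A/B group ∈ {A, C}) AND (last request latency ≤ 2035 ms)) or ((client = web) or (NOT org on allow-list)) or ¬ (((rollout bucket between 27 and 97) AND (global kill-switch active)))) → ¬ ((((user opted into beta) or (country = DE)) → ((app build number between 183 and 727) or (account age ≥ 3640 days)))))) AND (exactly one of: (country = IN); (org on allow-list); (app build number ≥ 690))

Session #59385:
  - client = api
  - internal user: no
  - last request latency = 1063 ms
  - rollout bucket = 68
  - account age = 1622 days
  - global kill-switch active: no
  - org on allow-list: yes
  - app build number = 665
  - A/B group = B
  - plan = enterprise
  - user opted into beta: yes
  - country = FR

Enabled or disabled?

Enabled

Atomic conditions:
  A/B group ∈ {A, C}: B is not in the set → false
  last request latency ≤ 2035 ms: 1063 ≤ 2035 is true
  client = web: api == web is false
  NOT org on allow-list: yes → false
  rollout bucket between 27 and 97: 68 in [27, 97] is true
  global kill-switch active: no → false
  user opted into beta: yes → true
  country = DE: FR == DE is false
  app build number between 183 and 727: 665 in [183, 727] is true
  account age ≥ 3640 days: 1622 ≥ 3640 is false
  country = IN: FR == IN is false
  org on allow-list: yes → true
  app build number ≥ 690: 665 ≥ 690 is false
Combine:
[1.1.1.1] false AND true = false
[1.1.1.2] false OR false = false
[1.1.1.3.1] true AND false = false
[1.1.1.3] NOT false = true
[1.1.1] false OR false OR true = true
[1.1.2.1.1] true OR false = true
[1.1.2.1.2] true OR false = true
[1.1.2.1] true → true = true
[1.1.2] NOT true = false
[1.1] true → false = false
[1] NOT false = true
[2] exactly-one(false, true, false) = true
[root] true AND true = true
Overall: true → enabled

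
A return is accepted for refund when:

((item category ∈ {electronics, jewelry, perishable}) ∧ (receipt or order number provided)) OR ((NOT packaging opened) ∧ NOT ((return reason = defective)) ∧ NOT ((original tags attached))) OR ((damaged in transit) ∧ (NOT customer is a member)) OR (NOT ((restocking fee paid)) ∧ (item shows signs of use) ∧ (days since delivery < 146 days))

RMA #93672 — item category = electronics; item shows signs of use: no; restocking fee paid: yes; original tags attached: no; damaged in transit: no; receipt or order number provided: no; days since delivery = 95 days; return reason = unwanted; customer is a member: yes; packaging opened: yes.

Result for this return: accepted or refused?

Refused

Atomic conditions:
  item category ∈ {electronics, jewelry, perishable}: electronics is in the set → true
  receipt or order number provided: no → false
  NOT packaging opened: yes → false
  return reason = defective: unwanted == defective is false
  original tags attached: no → false
  damaged in transit: no → false
  NOT customer is a member: yes → false
  restocking fee paid: yes → true
  item shows signs of use: no → false
  days since delivery < 146 days: 95 < 146 is true
Combine:
[1] true AND false = false
[2.2] NOT false = true
[2.3] NOT false = true
[2] false AND true AND true = false
[3] false AND false = false
[4.1] NOT true = false
[4] false AND false AND true = false
[root] false OR false OR false OR false = false
Overall: false → refused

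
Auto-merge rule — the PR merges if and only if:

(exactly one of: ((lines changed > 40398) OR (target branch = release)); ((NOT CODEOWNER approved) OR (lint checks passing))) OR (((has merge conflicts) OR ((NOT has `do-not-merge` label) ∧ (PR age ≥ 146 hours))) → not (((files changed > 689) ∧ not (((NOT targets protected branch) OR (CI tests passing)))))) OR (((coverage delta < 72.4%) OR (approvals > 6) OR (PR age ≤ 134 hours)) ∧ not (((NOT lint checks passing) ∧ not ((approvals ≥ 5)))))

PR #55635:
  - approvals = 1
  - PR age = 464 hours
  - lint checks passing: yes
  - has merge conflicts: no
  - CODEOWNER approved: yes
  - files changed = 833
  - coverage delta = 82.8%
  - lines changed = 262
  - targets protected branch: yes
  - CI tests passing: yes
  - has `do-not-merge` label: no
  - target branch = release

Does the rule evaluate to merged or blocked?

Atomic conditions:
  lines changed > 40398: 262 > 40398 is false
  target branch = release: release == release is true
  NOT CODEOWNER approved: yes → false
  lint checks passing: yes → true
  has merge conflicts: no → false
  NOT has `do-not-merge` label: no → true
  PR age ≥ 146 hours: 464 ≥ 146 is true
  files changed > 689: 833 > 689 is true
  NOT targets protected branch: yes → false
  CI tests passing: yes → true
  coverage delta < 72.4%: 82.8 < 72.4 is false
  approvals > 6: 1 > 6 is false
  PR age ≤ 134 hours: 464 ≤ 134 is false
  NOT lint checks passing: yes → false
  approvals ≥ 5: 1 ≥ 5 is false
Combine:
[1.1] false OR true = true
[1.2] false OR true = true
[1] exactly-one(true, true) = false
[2.1.2] true AND true = true
[2.1] false OR true = true
[2.2.1.2.1] false OR true = true
[2.2.1.2] NOT true = false
[2.2.1] true AND false = false
[2.2] NOT false = true
[2] true → true = true
[3.1] false OR false OR false = false
[3.2.1.2] NOT false = true
[3.2.1] false AND true = false
[3.2] NOT false = true
[3] false AND true = false
[root] false OR true OR false = true
Overall: true → merged

Merged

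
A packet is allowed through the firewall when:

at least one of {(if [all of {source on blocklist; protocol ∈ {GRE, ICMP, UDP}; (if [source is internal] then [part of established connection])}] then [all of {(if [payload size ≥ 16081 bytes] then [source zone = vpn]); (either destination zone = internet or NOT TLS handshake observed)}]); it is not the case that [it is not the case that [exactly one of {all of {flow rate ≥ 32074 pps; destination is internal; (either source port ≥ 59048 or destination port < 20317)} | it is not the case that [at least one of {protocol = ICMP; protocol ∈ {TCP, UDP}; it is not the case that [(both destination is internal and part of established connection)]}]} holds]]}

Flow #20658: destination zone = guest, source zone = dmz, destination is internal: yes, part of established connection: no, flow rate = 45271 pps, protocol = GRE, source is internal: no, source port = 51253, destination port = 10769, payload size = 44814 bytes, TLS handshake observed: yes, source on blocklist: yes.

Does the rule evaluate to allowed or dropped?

Atomic conditions:
  source on blocklist: yes → true
  protocol ∈ {GRE, ICMP, UDP}: GRE is in the set → true
  source is internal: no → false
  part of established connection: no → false
  payload size ≥ 16081 bytes: 44814 ≥ 16081 is true
  source zone = vpn: dmz == vpn is false
  destination zone = internet: guest == internet is false
  NOT TLS handshake observed: yes → false
  flow rate ≥ 32074 pps: 45271 ≥ 32074 is true
  destination is internal: yes → true
  source port ≥ 59048: 51253 ≥ 59048 is false
  destination port < 20317: 10769 < 20317 is true
  protocol = ICMP: GRE == ICMP is false
  protocol ∈ {TCP, UDP}: GRE is not in the set → false
Combine:
[1.1.3] false → false (antecedent false ⇒ implication holds) = true
[1.1] true AND true AND true = true
[1.2.1] true → false = false
[1.2.2] false OR false = false
[1.2] false AND false = false
[1] true → false = false
[2.1.1.1.3] false OR true = true
[2.1.1.1] true AND true AND true = true
[2.1.1.2.1.3.1] true AND false = false
[2.1.1.2.1.3] NOT false = true
[2.1.1.2.1] false OR false OR true = true
[2.1.1.2] NOT true = false
[2.1.1] exactly-one(true, false) = true
[2.1] NOT true = false
[2] NOT false = true
[root] false OR true = true
Overall: true → allowed

Allowed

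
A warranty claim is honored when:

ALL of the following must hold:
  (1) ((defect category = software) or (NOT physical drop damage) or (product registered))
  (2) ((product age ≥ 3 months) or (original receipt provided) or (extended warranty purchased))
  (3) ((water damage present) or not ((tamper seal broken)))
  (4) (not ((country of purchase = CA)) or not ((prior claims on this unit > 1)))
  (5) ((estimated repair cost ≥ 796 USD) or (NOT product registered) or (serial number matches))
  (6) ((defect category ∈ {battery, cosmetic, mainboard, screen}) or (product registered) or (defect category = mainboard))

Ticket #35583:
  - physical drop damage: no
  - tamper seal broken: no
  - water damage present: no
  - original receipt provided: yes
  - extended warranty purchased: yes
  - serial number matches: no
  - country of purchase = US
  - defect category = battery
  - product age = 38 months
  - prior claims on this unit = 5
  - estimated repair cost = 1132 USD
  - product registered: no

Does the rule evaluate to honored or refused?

Honored

Atomic conditions:
  defect category = software: battery == software is false
  NOT physical drop damage: no → true
  product registered: no → false
  product age ≥ 3 months: 38 ≥ 3 is true
  original receipt provided: yes → true
  extended warranty purchased: yes → true
  water damage present: no → false
  tamper seal broken: no → false
  country of purchase = CA: US == CA is false
  prior claims on this unit > 1: 5 > 1 is true
  estimated repair cost ≥ 796 USD: 1132 ≥ 796 is true
  NOT product registered: no → true
  serial number matches: no → false
  defect category ∈ {battery, cosmetic, mainboard, screen}: battery is in the set → true
  defect category = mainboard: battery == mainboard is false
Combine:
[1] false OR true OR false = true
[2] true OR true OR true = true
[3.2] NOT false = true
[3] false OR true = true
[4.1] NOT false = true
[4.2] NOT true = false
[4] true OR false = true
[5] true OR true OR false = true
[6] true OR false OR false = true
[root] true AND true AND true AND true AND true AND true = true
Overall: true → honored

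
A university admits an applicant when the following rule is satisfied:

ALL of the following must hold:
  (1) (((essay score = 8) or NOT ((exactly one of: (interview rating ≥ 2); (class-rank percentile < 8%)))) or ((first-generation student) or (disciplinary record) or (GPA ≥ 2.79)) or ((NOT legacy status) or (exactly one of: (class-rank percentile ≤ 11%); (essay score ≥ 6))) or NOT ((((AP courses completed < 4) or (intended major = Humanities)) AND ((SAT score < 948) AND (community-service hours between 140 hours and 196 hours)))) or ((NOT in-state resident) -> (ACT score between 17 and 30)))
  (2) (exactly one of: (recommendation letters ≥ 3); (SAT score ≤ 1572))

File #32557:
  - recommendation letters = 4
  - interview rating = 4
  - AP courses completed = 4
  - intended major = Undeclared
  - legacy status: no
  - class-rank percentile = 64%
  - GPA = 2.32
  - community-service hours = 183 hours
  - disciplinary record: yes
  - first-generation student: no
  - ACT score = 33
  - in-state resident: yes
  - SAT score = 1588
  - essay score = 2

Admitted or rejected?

Atomic conditions:
  essay score = 8: 2 == 8 is false
  interview rating ≥ 2: 4 ≥ 2 is true
  class-rank percentile < 8%: 64 < 8 is false
  first-generation student: no → false
  disciplinary record: yes → true
  GPA ≥ 2.79: 2.32 ≥ 2.79 is false
  NOT legacy status: no → true
  class-rank percentile ≤ 11%: 64 ≤ 11 is false
  essay score ≥ 6: 2 ≥ 6 is false
  AP courses completed < 4: 4 < 4 is false
  intended major = Humanities: Undeclared == Humanities is false
  SAT score < 948: 1588 < 948 is false
  community-service hours between 140 hours and 196 hours: 183 in [140, 196] is true
  NOT in-state resident: yes → false
  ACT score between 17 and 30: 33 in [17, 30] is false
  recommendation letters ≥ 3: 4 ≥ 3 is true
  SAT score ≤ 1572: 1588 ≤ 1572 is false
Combine:
[1.1.2.1] exactly-one(true, false) = true
[1.1.2] NOT true = false
[1.1] false OR false = false
[1.2] false OR true OR false = true
[1.3.2] exactly-one(false, false) = false
[1.3] true OR false = true
[1.4.1.1] false OR false = false
[1.4.1.2] false AND true = false
[1.4.1] false AND false = false
[1.4] NOT false = true
[1.5] false → false (antecedent false ⇒ implication holds) = true
[1] false OR true OR true OR true OR true = true
[2] exactly-one(true, false) = true
[root] true AND true = true
Overall: true → admitted

Admitted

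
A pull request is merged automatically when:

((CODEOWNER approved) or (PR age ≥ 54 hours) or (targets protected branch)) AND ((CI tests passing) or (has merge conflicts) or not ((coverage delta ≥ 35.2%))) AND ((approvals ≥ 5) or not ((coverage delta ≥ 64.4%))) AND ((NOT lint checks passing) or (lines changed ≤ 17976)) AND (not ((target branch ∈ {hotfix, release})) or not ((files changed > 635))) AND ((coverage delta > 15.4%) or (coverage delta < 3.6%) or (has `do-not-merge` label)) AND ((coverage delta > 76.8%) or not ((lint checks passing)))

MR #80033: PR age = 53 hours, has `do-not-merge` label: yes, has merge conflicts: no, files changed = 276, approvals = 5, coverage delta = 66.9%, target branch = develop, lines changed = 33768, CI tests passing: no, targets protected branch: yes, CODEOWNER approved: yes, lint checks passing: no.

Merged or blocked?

Atomic conditions:
  CODEOWNER approved: yes → true
  PR age ≥ 54 hours: 53 ≥ 54 is false
  targets protected branch: yes → true
  CI tests passing: no → false
  has merge conflicts: no → false
  coverage delta ≥ 35.2%: 66.9 ≥ 35.2 is true
  approvals ≥ 5: 5 ≥ 5 is true
  coverage delta ≥ 64.4%: 66.9 ≥ 64.4 is true
  NOT lint checks passing: no → true
  lines changed ≤ 17976: 33768 ≤ 17976 is false
  target branch ∈ {hotfix, release}: develop is not in the set → false
  files changed > 635: 276 > 635 is false
  coverage delta > 15.4%: 66.9 > 15.4 is true
  coverage delta < 3.6%: 66.9 < 3.6 is false
  has `do-not-merge` label: yes → true
  coverage delta > 76.8%: 66.9 > 76.8 is false
  lint checks passing: no → false
Combine:
[1] true OR false OR true = true
[2.3] NOT true = false
[2] false OR false OR false = false
[3.2] NOT true = false
[3] true OR false = true
[4] true OR false = true
[5.1] NOT false = true
[5.2] NOT false = true
[5] true OR true = true
[6] true OR false OR true = true
[7.2] NOT false = true
[7] false OR true = true
[root] true AND false AND true AND true AND true AND true AND true = false
Overall: false → blocked

Blocked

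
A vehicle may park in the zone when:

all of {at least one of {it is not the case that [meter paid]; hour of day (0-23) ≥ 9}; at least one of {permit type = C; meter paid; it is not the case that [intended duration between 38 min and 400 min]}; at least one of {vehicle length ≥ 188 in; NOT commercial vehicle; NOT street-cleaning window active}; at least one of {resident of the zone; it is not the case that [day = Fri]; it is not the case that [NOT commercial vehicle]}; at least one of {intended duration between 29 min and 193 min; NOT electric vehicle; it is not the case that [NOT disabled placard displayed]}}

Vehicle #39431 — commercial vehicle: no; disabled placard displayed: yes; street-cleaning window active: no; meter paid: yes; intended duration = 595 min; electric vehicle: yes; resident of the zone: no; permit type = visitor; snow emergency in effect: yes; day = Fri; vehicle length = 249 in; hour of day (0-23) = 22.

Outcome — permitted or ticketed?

Ticketed

Atomic conditions:
  meter paid: yes → true
  hour of day (0-23) ≥ 9: 22 ≥ 9 is true
  permit type = C: visitor == C is false
  intended duration between 38 min and 400 min: 595 in [38, 400] is false
  vehicle length ≥ 188 in: 249 ≥ 188 is true
  NOT commercial vehicle: no → true
  NOT street-cleaning window active: no → true
  resident of the zone: no → false
  day = Fri: Fri == Fri is true
  intended duration between 29 min and 193 min: 595 in [29, 193] is false
  NOT electric vehicle: yes → false
  NOT disabled placard displayed: yes → false
Combine:
[1.1] NOT true = false
[1] false OR true = true
[2.3] NOT false = true
[2] false OR true OR true = true
[3] true OR true OR true = true
[4.2] NOT true = false
[4.3] NOT true = false
[4] false OR false OR false = false
[5.3] NOT false = true
[5] false OR false OR true = true
[root] true AND true AND true AND false AND true = false
Overall: false → ticketed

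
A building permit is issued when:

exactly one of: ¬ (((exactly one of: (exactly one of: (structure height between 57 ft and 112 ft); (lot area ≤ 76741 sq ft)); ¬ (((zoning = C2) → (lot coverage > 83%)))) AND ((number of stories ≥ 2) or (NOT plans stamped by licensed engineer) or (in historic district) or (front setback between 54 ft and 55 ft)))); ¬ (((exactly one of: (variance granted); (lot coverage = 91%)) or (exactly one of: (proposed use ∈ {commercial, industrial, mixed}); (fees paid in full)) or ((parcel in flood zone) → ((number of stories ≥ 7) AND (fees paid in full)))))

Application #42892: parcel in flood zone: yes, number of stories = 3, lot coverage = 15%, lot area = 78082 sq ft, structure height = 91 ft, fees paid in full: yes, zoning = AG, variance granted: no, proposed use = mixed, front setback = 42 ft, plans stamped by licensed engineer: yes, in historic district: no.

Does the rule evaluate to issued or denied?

Atomic conditions:
  structure height between 57 ft and 112 ft: 91 in [57, 112] is true
  lot area ≤ 76741 sq ft: 78082 ≤ 76741 is false
  zoning = C2: AG == C2 is false
  lot coverage > 83%: 15 > 83 is false
  number of stories ≥ 2: 3 ≥ 2 is true
  NOT plans stamped by licensed engineer: yes → false
  in historic district: no → false
  front setback between 54 ft and 55 ft: 42 in [54, 55] is false
  variance granted: no → false
  lot coverage = 91%: 15 == 91 is false
  proposed use ∈ {commercial, industrial, mixed}: mixed is in the set → true
  fees paid in full: yes → true
  parcel in flood zone: yes → true
  number of stories ≥ 7: 3 ≥ 7 is false
Combine:
[1.1.1.1] exactly-one(true, false) = true
[1.1.1.2.1] false → false (antecedent false ⇒ implication holds) = true
[1.1.1.2] NOT true = false
[1.1.1] exactly-one(true, false) = true
[1.1.2] true OR false OR false OR false = true
[1.1] true AND true = true
[1] NOT true = false
[2.1.1] exactly-one(false, false) = false
[2.1.2] exactly-one(true, true) = false
[2.1.3.2] false AND true = false
[2.1.3] true → false = false
[2.1] false OR false OR false = false
[2] NOT false = true
[root] exactly-one(false, true) = true
Overall: true → issued

Issued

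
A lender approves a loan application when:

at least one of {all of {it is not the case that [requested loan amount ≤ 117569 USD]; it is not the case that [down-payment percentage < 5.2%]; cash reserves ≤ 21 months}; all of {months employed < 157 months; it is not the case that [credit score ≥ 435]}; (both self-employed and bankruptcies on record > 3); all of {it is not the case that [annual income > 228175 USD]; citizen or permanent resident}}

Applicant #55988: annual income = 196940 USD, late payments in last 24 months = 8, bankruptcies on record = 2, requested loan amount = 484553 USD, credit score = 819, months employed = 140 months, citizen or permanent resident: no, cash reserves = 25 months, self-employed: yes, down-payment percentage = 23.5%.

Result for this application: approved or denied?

Atomic conditions:
  requested loan amount ≤ 117569 USD: 484553 ≤ 117569 is false
  down-payment percentage < 5.2%: 23.5 < 5.2 is false
  cash reserves ≤ 21 months: 25 ≤ 21 is false
  months employed < 157 months: 140 < 157 is true
  credit score ≥ 435: 819 ≥ 435 is true
  self-employed: yes → true
  bankruptcies on record > 3: 2 > 3 is false
  annual income > 228175 USD: 196940 > 228175 is false
  citizen or permanent resident: no → false
Combine:
[1.1] NOT false = true
[1.2] NOT false = true
[1] true AND true AND false = false
[2.2] NOT true = false
[2] true AND false = false
[3] true AND false = false
[4.1] NOT false = true
[4] true AND false = false
[root] false OR false OR false OR false = false
Overall: false → denied

Denied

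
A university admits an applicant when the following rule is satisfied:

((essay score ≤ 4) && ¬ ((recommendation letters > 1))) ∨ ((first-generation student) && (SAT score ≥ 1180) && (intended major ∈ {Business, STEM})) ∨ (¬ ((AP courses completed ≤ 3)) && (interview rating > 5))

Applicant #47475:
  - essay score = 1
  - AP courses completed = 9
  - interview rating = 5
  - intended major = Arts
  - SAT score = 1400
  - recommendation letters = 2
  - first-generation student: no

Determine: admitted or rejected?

Rejected

Atomic conditions:
  essay score ≤ 4: 1 ≤ 4 is true
  recommendation letters > 1: 2 > 1 is true
  first-generation student: no → false
  SAT score ≥ 1180: 1400 ≥ 1180 is true
  intended major ∈ {Business, STEM}: Arts is not in the set → false
  AP courses completed ≤ 3: 9 ≤ 3 is false
  interview rating > 5: 5 > 5 is false
Combine:
[1.2] NOT true = false
[1] true AND false = false
[2] false AND true AND false = false
[3.1] NOT false = true
[3] true AND false = false
[root] false OR false OR false = false
Overall: false → rejected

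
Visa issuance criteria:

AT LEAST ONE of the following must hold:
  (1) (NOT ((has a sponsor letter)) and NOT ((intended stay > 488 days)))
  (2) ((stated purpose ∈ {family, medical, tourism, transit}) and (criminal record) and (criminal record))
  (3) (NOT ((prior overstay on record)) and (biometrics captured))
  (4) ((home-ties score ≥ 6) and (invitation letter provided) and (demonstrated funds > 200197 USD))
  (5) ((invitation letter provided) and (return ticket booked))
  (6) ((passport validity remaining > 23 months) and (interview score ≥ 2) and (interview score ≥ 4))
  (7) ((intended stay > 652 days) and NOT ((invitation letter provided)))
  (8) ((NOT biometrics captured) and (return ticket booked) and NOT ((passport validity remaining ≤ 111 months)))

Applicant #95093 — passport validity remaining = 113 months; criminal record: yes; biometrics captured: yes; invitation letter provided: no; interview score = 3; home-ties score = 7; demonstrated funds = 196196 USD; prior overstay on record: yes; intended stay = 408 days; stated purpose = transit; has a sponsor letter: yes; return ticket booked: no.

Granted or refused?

Atomic conditions:
  has a sponsor letter: yes → true
  intended stay > 488 days: 408 > 488 is false
  stated purpose ∈ {family, medical, tourism, transit}: transit is in the set → true
  criminal record: yes → true
  prior overstay on record: yes → true
  biometrics captured: yes → true
  home-ties score ≥ 6: 7 ≥ 6 is true
  invitation letter provided: no → false
  demonstrated funds > 200197 USD: 196196 > 200197 is false
  return ticket booked: no → false
  passport validity remaining > 23 months: 113 > 23 is true
  interview score ≥ 2: 3 ≥ 2 is true
  interview score ≥ 4: 3 ≥ 4 is false
  intended stay > 652 days: 408 > 652 is false
  NOT biometrics captured: yes → false
  passport validity remaining ≤ 111 months: 113 ≤ 111 is false
Combine:
[1.1] NOT true = false
[1.2] NOT false = true
[1] false AND true = false
[2] true AND true AND true = true
[3.1] NOT true = false
[3] false AND true = false
[4] true AND false AND false = false
[5] false AND false = false
[6] true AND true AND false = false
[7.2] NOT false = true
[7] false AND true = false
[8.3] NOT false = true
[8] false AND false AND true = false
[root] false OR true OR false OR false OR false OR false OR false OR false = true
Overall: true → granted

Granted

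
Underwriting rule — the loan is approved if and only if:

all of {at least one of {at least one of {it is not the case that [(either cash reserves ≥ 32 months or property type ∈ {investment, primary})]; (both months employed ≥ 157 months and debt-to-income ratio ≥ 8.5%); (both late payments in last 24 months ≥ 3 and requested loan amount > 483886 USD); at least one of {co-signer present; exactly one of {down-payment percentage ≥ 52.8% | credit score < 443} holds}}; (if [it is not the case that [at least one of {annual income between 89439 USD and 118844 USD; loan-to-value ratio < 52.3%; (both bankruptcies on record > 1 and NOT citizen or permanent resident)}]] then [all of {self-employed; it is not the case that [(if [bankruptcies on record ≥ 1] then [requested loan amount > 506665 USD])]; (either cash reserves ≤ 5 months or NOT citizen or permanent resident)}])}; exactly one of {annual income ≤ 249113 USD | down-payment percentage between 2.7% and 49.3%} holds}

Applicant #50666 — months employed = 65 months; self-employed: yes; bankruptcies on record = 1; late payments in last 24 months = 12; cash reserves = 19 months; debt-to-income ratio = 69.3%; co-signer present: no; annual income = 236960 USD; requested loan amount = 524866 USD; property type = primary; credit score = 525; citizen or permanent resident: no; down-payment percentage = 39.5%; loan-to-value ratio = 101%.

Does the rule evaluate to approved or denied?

Atomic conditions:
  cash reserves ≥ 32 months: 19 ≥ 32 is false
  property type ∈ {investment, primary}: primary is in the set → true
  months employed ≥ 157 months: 65 ≥ 157 is false
  debt-to-income ratio ≥ 8.5%: 69.3 ≥ 8.5 is true
  late payments in last 24 months ≥ 3: 12 ≥ 3 is true
  requested loan amount > 483886 USD: 524866 > 483886 is true
  co-signer present: no → false
  down-payment percentage ≥ 52.8%: 39.5 ≥ 52.8 is false
  credit score < 443: 525 < 443 is false
  annual income between 89439 USD and 118844 USD: 236960 in [89439, 118844] is false
  loan-to-value ratio < 52.3%: 101 < 52.3 is false
  bankruptcies on record > 1: 1 > 1 is false
  NOT citizen or permanent resident: no → true
  self-employed: yes → true
  bankruptcies on record ≥ 1: 1 ≥ 1 is true
  requested loan amount > 506665 USD: 524866 > 506665 is true
  cash reserves ≤ 5 months: 19 ≤ 5 is false
  annual income ≤ 249113 USD: 236960 ≤ 249113 is true
  down-payment percentage between 2.7% and 49.3%: 39.5 in [2.7, 49.3] is true
Combine:
[1.1.1.1] false OR true = true
[1.1.1] NOT true = false
[1.1.2] false AND true = false
[1.1.3] true AND true = true
[1.1.4.2] exactly-one(false, false) = false
[1.1.4] false OR false = false
[1.1] false OR false OR true OR false = true
[1.2.1.1.3] false AND true = false
[1.2.1.1] false OR false OR false = false
[1.2.1] NOT false = true
[1.2.2.2.1] true → true = true
[1.2.2.2] NOT true = false
[1.2.2.3] false OR true = true
[1.2.2] true AND false AND true = false
[1.2] true → false = false
[1] true OR false = true
[2] exactly-one(true, true) = false
[root] true AND false = false
Overall: false → denied

Denied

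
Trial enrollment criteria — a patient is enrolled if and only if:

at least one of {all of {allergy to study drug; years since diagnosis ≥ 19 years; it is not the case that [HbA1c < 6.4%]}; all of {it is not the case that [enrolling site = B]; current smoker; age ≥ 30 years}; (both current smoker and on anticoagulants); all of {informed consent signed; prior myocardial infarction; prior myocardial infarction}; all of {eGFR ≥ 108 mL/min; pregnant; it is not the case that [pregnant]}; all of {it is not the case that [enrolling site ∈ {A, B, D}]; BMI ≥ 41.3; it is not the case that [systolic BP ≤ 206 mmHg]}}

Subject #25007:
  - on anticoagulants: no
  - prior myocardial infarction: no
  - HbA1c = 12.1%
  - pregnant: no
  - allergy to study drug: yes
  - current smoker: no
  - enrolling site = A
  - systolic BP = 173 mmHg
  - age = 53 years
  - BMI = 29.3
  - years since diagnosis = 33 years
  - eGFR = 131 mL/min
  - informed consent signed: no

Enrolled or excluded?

Enrolled

Atomic conditions:
  allergy to study drug: yes → true
  years since diagnosis ≥ 19 years: 33 ≥ 19 is true
  HbA1c < 6.4%: 12.1 < 6.4 is false
  enrolling site = B: A == B is false
  current smoker: no → false
  age ≥ 30 years: 53 ≥ 30 is true
  on anticoagulants: no → false
  informed consent signed: no → false
  prior myocardial infarction: no → false
  eGFR ≥ 108 mL/min: 131 ≥ 108 is true
  pregnant: no → false
  enrolling site ∈ {A, B, D}: A is in the set → true
  BMI ≥ 41.3: 29.3 ≥ 41.3 is false
  systolic BP ≤ 206 mmHg: 173 ≤ 206 is true
Combine:
[1.3] NOT false = true
[1] true AND true AND true = true
[2.1] NOT false = true
[2] true AND false AND true = false
[3] false AND false = false
[4] false AND false AND false = false
[5.3] NOT false = true
[5] true AND false AND true = false
[6.1] NOT true = false
[6.3] NOT true = false
[6] false AND false AND false = false
[root] true OR false OR false OR false OR false OR false = true
Overall: true → enrolled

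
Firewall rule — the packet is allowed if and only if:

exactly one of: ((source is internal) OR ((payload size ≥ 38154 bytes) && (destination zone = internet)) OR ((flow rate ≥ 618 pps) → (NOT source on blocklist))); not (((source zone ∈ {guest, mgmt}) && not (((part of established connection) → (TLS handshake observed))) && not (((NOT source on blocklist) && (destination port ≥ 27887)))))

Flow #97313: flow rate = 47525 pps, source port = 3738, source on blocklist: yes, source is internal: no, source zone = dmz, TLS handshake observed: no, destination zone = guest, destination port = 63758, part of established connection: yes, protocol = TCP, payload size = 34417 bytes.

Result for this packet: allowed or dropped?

Allowed

Atomic conditions:
  source is internal: no → false
  payload size ≥ 38154 bytes: 34417 ≥ 38154 is false
  destination zone = internet: guest == internet is false
  flow rate ≥ 618 pps: 47525 ≥ 618 is true
  NOT source on blocklist: yes → false
  source zone ∈ {guest, mgmt}: dmz is not in the set → false
  part of established connection: yes → true
  TLS handshake observed: no → false
  destination port ≥ 27887: 63758 ≥ 27887 is true
Combine:
[1.2] false AND false = false
[1.3] true → false = false
[1] false OR false OR false = false
[2.1.2.1] true → false = false
[2.1.2] NOT false = true
[2.1.3.1] false AND true = false
[2.1.3] NOT false = true
[2.1] false AND true AND true = false
[2] NOT false = true
[root] exactly-one(false, true) = true
Overall: true → allowed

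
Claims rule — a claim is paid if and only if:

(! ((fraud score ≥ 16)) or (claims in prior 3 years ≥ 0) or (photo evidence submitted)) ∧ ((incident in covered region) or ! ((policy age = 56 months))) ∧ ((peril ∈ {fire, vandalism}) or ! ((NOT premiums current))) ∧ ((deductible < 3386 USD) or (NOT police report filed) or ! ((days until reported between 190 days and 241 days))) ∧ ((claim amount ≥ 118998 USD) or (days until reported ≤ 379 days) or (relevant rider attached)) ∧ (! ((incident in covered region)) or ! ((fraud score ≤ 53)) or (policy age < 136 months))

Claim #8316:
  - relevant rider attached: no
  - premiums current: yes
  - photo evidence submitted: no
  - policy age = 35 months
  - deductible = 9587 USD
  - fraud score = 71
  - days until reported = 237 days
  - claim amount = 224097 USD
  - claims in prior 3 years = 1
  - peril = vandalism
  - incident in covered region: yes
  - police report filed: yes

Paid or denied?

Denied

Atomic conditions:
  fraud score ≥ 16: 71 ≥ 16 is true
  claims in prior 3 years ≥ 0: 1 ≥ 0 is true
  photo evidence submitted: no → false
  incident in covered region: yes → true
  policy age = 56 months: 35 == 56 is false
  peril ∈ {fire, vandalism}: vandalism is in the set → true
  NOT premiums current: yes → false
  deductible < 3386 USD: 9587 < 3386 is false
  NOT police report filed: yes → false
  days until reported between 190 days and 241 days: 237 in [190, 241] is true
  claim amount ≥ 118998 USD: 224097 ≥ 118998 is true
  days until reported ≤ 379 days: 237 ≤ 379 is true
  relevant rider attached: no → false
  fraud score ≤ 53: 71 ≤ 53 is false
  policy age < 136 months: 35 < 136 is true
Combine:
[1.1] NOT true = false
[1] false OR true OR false = true
[2.2] NOT false = true
[2] true OR true = true
[3.2] NOT false = true
[3] true OR true = true
[4.3] NOT true = false
[4] false OR false OR false = false
[5] true OR true OR false = true
[6.1] NOT true = false
[6.2] NOT false = true
[6] false OR true OR true = true
[root] true AND true AND true AND false AND true AND true = false
Overall: false → denied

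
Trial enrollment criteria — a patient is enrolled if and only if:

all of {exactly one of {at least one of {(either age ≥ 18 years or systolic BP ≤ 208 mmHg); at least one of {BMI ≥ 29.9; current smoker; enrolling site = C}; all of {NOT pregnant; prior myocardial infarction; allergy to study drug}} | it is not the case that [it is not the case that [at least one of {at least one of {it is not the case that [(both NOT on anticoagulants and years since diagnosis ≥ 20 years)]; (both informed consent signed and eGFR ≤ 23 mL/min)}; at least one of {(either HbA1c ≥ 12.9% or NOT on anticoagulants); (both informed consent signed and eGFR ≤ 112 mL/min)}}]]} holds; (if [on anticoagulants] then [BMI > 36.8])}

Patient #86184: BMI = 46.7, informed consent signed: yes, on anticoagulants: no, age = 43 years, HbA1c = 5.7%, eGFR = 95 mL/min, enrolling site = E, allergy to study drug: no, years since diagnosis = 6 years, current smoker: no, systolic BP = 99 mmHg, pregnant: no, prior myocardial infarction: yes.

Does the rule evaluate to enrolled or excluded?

Atomic conditions:
  age ≥ 18 years: 43 ≥ 18 is true
  systolic BP ≤ 208 mmHg: 99 ≤ 208 is true
  BMI ≥ 29.9: 46.7 ≥ 29.9 is true
  current smoker: no → false
  enrolling site = C: E == C is false
  NOT pregnant: no → true
  prior myocardial infarction: yes → true
  allergy to study drug: no → false
  NOT on anticoagulants: no → true
  years since diagnosis ≥ 20 years: 6 ≥ 20 is false
  informed consent signed: yes → true
  eGFR ≤ 23 mL/min: 95 ≤ 23 is false
  HbA1c ≥ 12.9%: 5.7 ≥ 12.9 is false
  eGFR ≤ 112 mL/min: 95 ≤ 112 is true
  on anticoagulants: no → false
  BMI > 36.8: 46.7 > 36.8 is true
Combine:
[1.1.1] true OR true = true
[1.1.2] true OR false OR false = true
[1.1.3] true AND true AND false = false
[1.1] true OR true OR false = true
[1.2.1.1.1.1.1] true AND false = false
[1.2.1.1.1.1] NOT false = true
[1.2.1.1.1.2] true AND false = false
[1.2.1.1.1] true OR false = true
[1.2.1.1.2.1] false OR true = true
[1.2.1.1.2.2] true AND true = true
[1.2.1.1.2] true OR true = true
[1.2.1.1] true OR true = true
[1.2.1] NOT true = false
[1.2] NOT false = true
[1] exactly-one(true, true) = false
[2] false → true (antecedent false ⇒ implication holds) = true
[root] false AND true = false
Overall: false → excluded

Excluded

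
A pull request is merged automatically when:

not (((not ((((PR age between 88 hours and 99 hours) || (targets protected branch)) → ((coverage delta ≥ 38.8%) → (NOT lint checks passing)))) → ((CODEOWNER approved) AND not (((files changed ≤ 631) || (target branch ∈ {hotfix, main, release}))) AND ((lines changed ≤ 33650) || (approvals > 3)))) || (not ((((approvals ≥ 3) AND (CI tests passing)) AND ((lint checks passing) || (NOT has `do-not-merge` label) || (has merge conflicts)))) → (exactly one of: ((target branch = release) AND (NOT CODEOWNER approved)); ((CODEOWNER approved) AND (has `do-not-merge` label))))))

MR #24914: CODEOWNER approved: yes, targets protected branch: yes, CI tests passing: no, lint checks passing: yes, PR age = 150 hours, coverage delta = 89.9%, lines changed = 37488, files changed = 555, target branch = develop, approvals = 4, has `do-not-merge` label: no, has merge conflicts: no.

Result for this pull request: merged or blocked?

Merged

Atomic conditions:
  PR age between 88 hours and 99 hours: 150 in [88, 99] is false
  targets protected branch: yes → true
  coverage delta ≥ 38.8%: 89.9 ≥ 38.8 is true
  NOT lint checks passing: yes → false
  CODEOWNER approved: yes → true
  files changed ≤ 631: 555 ≤ 631 is true
  target branch ∈ {hotfix, main, release}: develop is not in the set → false
  lines changed ≤ 33650: 37488 ≤ 33650 is false
  approvals > 3: 4 > 3 is true
  approvals ≥ 3: 4 ≥ 3 is true
  CI tests passing: no → false
  lint checks passing: yes → true
  NOT has `do-not-merge` label: no → true
  has merge conflicts: no → false
  target branch = release: develop == release is false
  NOT CODEOWNER approved: yes → false
  has `do-not-merge` label: no → false
Combine:
[1.1.1.1.1] false OR true = true
[1.1.1.1.2] true → false = false
[1.1.1.1] true → false = false
[1.1.1] NOT false = true
[1.1.2.2.1] true OR false = true
[1.1.2.2] NOT true = false
[1.1.2.3] false OR true = true
[1.1.2] true AND false AND true = false
[1.1] true → false = false
[1.2.1.1.1] true AND false = false
[1.2.1.1.2] true OR true OR false = true
[1.2.1.1] false AND true = false
[1.2.1] NOT false = true
[1.2.2.1] false AND false = false
[1.2.2.2] true AND false = false
[1.2.2] exactly-one(false, false) = false
[1.2] true → false = false
[1] false OR false = false
[root] NOT false = true
Overall: true → merged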